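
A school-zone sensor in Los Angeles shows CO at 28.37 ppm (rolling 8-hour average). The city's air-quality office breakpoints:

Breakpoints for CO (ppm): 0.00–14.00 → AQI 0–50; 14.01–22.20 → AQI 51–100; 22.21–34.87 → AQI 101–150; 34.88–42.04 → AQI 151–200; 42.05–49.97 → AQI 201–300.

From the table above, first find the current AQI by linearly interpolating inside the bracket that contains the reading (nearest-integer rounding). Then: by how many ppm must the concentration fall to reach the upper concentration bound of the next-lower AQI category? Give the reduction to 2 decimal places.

6.17

CO: 28.37 ∈ [22.21, 34.87] ↔ index [101, 150].
101 + (28.37−22.21)·(150−101)/(34.87−22.21) = 101 + 6.16·49/12.66 ≈ 124.84, so AQI = 125.
Current AQI 125 is in the Unhealthy for Sensitive Groups range (101–150). The next-lower category tops out at AQI 100, whose upper concentration bound is 22.20 ppm.
Reduction needed = 28.37 − 22.20 = 6.17 ppm.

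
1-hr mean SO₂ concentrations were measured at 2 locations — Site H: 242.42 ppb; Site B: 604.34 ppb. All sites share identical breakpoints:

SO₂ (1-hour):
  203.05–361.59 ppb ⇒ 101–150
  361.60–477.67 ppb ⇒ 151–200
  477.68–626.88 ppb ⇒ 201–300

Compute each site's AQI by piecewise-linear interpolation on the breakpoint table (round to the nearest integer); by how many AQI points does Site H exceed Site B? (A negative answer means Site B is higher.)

Site H: row 203.05–361.59 (AQI 101–150). (150−101)·(242.42−203.05)/(361.59−203.05) + 101 = 49·39.37/158.54 + 101 ≈ 113.17 → 113.
Site B 604.34: bracket 477.68–626.88 → index 201–300; slope 99/149.20, offset 126.66.
AQI = 201 + 99/149.20·126.66 ≈ 285.04 ⇒ 285.
AQIs: Site H=113, Site B=285. Site H (113) − Site B (285) = -172.

-172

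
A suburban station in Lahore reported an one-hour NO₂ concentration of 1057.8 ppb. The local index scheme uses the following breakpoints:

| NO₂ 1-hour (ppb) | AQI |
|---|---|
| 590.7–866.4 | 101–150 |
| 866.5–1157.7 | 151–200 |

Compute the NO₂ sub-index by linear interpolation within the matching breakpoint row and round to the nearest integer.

183

NO₂: 1057.8 lies in 866.5–1157.7, so I_lo=151, I_hi=200, C_lo=866.5, C_hi=1157.7.
(200−151)/(1157.7−866.5) × (1057.8−866.5) + 151 = 49/291.2 × 191.3 + 151 ≈ 183.19 → 183.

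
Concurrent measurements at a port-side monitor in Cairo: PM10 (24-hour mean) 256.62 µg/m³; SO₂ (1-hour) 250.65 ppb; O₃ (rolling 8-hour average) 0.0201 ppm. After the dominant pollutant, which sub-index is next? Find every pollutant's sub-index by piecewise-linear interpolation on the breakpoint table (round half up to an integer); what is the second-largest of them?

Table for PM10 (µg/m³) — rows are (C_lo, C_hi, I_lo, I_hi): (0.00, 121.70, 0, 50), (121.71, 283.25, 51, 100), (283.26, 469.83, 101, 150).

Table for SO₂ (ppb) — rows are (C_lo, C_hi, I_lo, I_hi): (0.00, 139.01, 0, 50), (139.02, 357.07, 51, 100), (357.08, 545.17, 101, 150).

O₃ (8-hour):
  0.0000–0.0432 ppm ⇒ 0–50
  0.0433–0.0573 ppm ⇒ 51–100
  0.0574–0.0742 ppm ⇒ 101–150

76

PM10 256.62: bracket 121.71–283.25 → index 51–100; slope 49/161.54, offset 134.91.
AQI = 51 + 49/161.54·134.91 ≈ 91.92 ⇒ 92.
SO₂: 250.65 lies in 139.02–357.07, so I_lo=51, I_hi=100, C_lo=139.02, C_hi=357.07.
(100−51)/(357.07−139.02) × (250.65−139.02) + 51 = 49/218.05 × 111.63 + 51 ≈ 76.09 → 76.
O₃: 0.0201 lies in 0.0000–0.0432, so I_lo=0, I_hi=50, C_lo=0.0000, C_hi=0.0432.
(50−0)/(0.0432−0.0000) × (0.0201−0.0000) + 0 = 50/0.0432 × 0.0201 + 0 ≈ 23.26 → 23.
Sub-indices: PM10→92, SO₂→76, O₃→23. Ranked high→low: 92, 76, 23. Second-highest sub-index = 76.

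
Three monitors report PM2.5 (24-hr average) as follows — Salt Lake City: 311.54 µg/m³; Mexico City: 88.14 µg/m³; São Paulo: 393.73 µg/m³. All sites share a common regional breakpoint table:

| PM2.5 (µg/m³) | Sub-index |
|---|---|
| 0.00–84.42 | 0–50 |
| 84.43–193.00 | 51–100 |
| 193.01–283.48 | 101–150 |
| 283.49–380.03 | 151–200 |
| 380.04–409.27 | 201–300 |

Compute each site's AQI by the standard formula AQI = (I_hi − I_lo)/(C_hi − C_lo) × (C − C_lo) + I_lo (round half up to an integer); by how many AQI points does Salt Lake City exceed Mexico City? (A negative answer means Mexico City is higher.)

Salt Lake City 311.54: bracket 283.49–380.03 → index 151–200; slope 49/96.54, offset 28.05.
AQI = 151 + 49/96.54·28.05 ≈ 165.24 ⇒ 165.
Mexico City: row 84.43–193.00 (AQI 51–100). (100−51)·(88.14−84.43)/(193.00−84.43) + 51 = 49·3.71/108.57 + 51 ≈ 52.67 → 53.
São Paulo: row 380.04–409.27 (AQI 201–300). (300−201)·(393.73−380.04)/(409.27−380.04) + 201 = 99·13.69/29.23 + 201 ≈ 247.37 → 247.
AQIs: Salt Lake City=165, Mexico City=53, São Paulo=247. Salt Lake City (165) − Mexico City (53) = 112.

112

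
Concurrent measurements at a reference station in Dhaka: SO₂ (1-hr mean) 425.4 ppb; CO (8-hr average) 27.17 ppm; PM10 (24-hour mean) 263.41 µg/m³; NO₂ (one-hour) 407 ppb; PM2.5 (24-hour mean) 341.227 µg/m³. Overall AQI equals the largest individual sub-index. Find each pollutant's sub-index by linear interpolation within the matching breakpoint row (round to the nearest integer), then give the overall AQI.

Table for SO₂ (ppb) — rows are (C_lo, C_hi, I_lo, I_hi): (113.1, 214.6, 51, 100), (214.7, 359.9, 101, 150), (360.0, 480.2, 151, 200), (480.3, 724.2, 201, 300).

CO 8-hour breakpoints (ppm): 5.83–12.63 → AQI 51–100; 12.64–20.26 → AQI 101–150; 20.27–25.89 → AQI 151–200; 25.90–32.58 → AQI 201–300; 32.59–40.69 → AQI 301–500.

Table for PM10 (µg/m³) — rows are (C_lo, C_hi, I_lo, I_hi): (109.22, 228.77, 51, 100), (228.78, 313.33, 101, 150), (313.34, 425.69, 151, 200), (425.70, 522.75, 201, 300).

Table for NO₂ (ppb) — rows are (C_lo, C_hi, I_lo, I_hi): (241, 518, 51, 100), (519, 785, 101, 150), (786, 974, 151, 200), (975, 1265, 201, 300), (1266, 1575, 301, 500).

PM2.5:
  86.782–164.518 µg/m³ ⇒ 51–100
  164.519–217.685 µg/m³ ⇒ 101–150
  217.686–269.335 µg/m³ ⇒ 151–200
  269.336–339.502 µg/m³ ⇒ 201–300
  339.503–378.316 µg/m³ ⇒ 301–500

SO₂ 425.4: bracket 360.0–480.2 → index 151–200; slope 49/120.2, offset 65.4.
AQI = 151 + 49/120.2·65.4 ≈ 177.66 ⇒ 178.
CO: row 25.90–32.58 (AQI 201–300). (300−201)·(27.17−25.90)/(32.58−25.90) + 201 = 99·1.27/6.68 + 201 ≈ 219.82 → 220.
PM10: 263.41 lies in 228.78–313.33, so I_lo=101, I_hi=150, C_lo=228.78, C_hi=313.33.
(150−101)/(313.33−228.78) × (263.41−228.78) + 101 = 49/84.55 × 34.63 + 101 ≈ 121.07 → 121.
NO₂: 407 lies in 241–518, so I_lo=51, I_hi=100, C_lo=241, C_hi=518.
(100−51)/(518−241) × (407−241) + 51 = 49/277 × 166 + 51 ≈ 80.36 → 80.
PM2.5: 341.227 lies in 339.503–378.316, so I_lo=301, I_hi=500, C_lo=339.503, C_hi=378.316.
(500−301)/(378.316−339.503) × (341.227−339.503) + 301 = 199/38.813 × 1.724 + 301 ≈ 309.84 → 310.
Sub-indices: SO₂→178, CO→220, PM10→121, NO₂→80, PM2.5→310. Overall AQI = max = 310; dominant pollutant is PM2.5.

310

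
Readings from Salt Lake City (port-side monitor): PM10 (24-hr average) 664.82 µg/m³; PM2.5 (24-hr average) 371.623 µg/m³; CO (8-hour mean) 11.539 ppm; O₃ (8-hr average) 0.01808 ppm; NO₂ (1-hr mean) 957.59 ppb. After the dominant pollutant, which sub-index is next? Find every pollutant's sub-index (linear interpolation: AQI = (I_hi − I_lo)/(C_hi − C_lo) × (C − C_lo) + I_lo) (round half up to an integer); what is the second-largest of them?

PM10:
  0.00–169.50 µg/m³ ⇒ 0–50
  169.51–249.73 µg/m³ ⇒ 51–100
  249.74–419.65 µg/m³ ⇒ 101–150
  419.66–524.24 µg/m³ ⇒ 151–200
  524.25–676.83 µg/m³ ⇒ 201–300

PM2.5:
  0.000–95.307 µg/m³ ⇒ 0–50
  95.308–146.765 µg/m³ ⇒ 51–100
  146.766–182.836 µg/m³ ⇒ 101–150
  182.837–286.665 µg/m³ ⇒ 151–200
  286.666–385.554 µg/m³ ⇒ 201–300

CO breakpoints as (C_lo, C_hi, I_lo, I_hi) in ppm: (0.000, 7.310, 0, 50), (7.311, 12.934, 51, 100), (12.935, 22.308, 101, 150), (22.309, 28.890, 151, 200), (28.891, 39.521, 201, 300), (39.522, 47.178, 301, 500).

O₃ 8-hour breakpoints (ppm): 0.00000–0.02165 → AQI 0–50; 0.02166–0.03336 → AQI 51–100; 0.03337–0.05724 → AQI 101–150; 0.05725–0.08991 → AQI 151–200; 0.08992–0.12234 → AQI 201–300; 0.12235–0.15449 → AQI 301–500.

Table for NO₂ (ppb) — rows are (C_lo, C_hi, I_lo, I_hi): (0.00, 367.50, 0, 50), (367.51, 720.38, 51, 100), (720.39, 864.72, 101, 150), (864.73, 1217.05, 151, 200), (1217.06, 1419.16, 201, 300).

286

PM10: row 524.25–676.83 (AQI 201–300). (300−201)·(664.82−524.25)/(676.83−524.25) + 201 = 99·140.57/152.58 + 201 ≈ 292.21 → 292.
PM2.5: 371.623 ∈ [286.666, 385.554] ↔ index [201, 300].
201 + (371.623−286.666)·(300−201)/(385.554−286.666) = 201 + 84.957·99/98.888 ≈ 286.05, so AQI = 286.
CO: 11.539 ∈ [7.311, 12.934] ↔ index [51, 100].
51 + (11.539−7.311)·(100−51)/(12.934−7.311) = 51 + 4.228·49/5.623 ≈ 87.84, so AQI = 88.
O₃ 0.01808: bracket 0.00000–0.02165 → index 0–50; slope 50/0.02165, offset 0.01808.
AQI = 0 + 50/0.02165·0.01808 ≈ 41.76 ⇒ 42.
NO₂: 957.59 lies in 864.73–1217.05, so I_lo=151, I_hi=200, C_lo=864.73, C_hi=1217.05.
(200−151)/(1217.05−864.73) × (957.59−864.73) + 151 = 49/352.32 × 92.86 + 151 ≈ 163.91 → 164.
Sub-indices: PM10→292, PM2.5→286, CO→88, O₃→42, NO₂→164. Ranked high→low: 292, 286, 164, 88, 42. Second-highest sub-index = 286.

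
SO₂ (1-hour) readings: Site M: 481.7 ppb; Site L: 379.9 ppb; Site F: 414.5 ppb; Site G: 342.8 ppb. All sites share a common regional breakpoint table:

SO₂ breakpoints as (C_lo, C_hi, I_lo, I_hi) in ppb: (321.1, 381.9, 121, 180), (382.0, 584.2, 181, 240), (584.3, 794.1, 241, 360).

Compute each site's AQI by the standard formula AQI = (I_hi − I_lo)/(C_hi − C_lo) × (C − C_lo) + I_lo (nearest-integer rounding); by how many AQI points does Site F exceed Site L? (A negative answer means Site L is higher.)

Site M 481.7: bracket 382.0–584.2 → index 181–240; slope 59/202.2, offset 99.7.
AQI = 181 + 59/202.2·99.7 ≈ 210.09 ⇒ 210.
Site L 379.9: bracket 321.1–381.9 → index 121–180; slope 59/60.8, offset 58.8.
AQI = 121 + 59/60.8·58.8 ≈ 178.06 ⇒ 178.
Site F: row 382.0–584.2 (AQI 181–240). (240−181)·(414.5−382.0)/(584.2−382.0) + 181 = 59·32.5/202.2 + 181 ≈ 190.48 → 190.
Site G: 342.8 lies in 321.1–381.9, so I_lo=121, I_hi=180, C_lo=321.1, C_hi=381.9.
(180−121)/(381.9−321.1) × (342.8−321.1) + 121 = 59/60.8 × 21.7 + 121 ≈ 142.06 → 142.
AQIs: Site M=210, Site L=178, Site F=190, Site G=142. Site F (190) − Site L (178) = 12.

12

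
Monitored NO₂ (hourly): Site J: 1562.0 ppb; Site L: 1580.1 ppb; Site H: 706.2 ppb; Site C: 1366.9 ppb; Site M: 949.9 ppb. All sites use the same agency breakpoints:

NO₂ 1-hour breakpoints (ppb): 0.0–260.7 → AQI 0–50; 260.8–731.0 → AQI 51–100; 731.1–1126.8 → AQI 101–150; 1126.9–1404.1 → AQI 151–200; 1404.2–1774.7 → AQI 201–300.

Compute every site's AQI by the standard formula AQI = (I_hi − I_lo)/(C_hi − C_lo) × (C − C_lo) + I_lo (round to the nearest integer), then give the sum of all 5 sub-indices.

909

Site J: 1562.0 ∈ [1404.2, 1774.7] ↔ index [201, 300].
201 + (1562.0−1404.2)·(300−201)/(1774.7−1404.2) = 201 + 157.8·99/370.5 ≈ 243.17, so AQI = 243.
Site L: 1580.1 lies in 1404.2–1774.7, so I_lo=201, I_hi=300, C_lo=1404.2, C_hi=1774.7.
(300−201)/(1774.7−1404.2) × (1580.1−1404.2) + 201 = 99/370.5 × 175.9 + 201 ≈ 248.00 → 248.
Site H: 706.2 ∈ [260.8, 731.0] ↔ index [51, 100].
51 + (706.2−260.8)·(100−51)/(731.0−260.8) = 51 + 445.4·49/470.2 ≈ 97.42, so AQI = 97.
Site C 1366.9: bracket 1126.9–1404.1 → index 151–200; slope 49/277.2, offset 240.0.
AQI = 151 + 49/277.2·240.0 ≈ 193.42 ⇒ 193.
Site M 949.9: bracket 731.1–1126.8 → index 101–150; slope 49/395.7, offset 218.8.
AQI = 101 + 49/395.7·218.8 ≈ 128.09 ⇒ 128.
AQIs: Site J=243, Site L=248, Site H=97, Site C=193, Site M=128. Sum = 243 + 248 + 97 + 193 + 128 = 909.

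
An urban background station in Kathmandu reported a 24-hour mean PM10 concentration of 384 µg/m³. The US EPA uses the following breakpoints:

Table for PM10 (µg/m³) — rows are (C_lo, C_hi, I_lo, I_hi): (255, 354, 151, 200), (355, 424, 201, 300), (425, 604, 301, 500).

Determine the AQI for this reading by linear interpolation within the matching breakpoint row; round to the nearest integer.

PM10: row 355–424 (AQI 201–300). (300−201)·(384−355)/(424−355) + 201 = 99·29/69 + 201 ≈ 242.61 → 243.

243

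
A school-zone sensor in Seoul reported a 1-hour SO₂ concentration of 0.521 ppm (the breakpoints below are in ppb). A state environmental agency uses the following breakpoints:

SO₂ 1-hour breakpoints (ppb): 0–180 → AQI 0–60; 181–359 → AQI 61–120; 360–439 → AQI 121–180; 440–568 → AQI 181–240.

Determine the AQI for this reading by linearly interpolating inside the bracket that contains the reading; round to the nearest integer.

218

Convert: 0.521 ppm = 521 ppb.
SO₂ 521: bracket 440–568 → index 181–240; slope 59/128, offset 81.
AQI = 181 + 59/128·81 ≈ 218.34 ⇒ 218.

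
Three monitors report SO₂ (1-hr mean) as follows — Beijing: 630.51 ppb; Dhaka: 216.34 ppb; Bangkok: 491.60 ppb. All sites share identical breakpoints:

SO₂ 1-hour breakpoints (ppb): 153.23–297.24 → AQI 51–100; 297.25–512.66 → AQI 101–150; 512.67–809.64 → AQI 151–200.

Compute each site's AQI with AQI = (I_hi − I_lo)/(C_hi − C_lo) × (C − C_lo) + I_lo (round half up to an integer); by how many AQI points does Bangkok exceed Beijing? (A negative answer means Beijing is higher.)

Beijing 630.51: bracket 512.67–809.64 → index 151–200; slope 49/296.97, offset 117.84.
AQI = 151 + 49/296.97·117.84 ≈ 170.44 ⇒ 170.
Dhaka: 216.34 ∈ [153.23, 297.24] ↔ index [51, 100].
51 + (216.34−153.23)·(100−51)/(297.24−153.23) = 51 + 63.11·49/144.01 ≈ 72.47, so AQI = 72.
Bangkok 491.60: bracket 297.25–512.66 → index 101–150; slope 49/215.41, offset 194.35.
AQI = 101 + 49/215.41·194.35 ≈ 145.21 ⇒ 145.
AQIs: Beijing=170, Dhaka=72, Bangkok=145. Bangkok (145) − Beijing (170) = -25.

-25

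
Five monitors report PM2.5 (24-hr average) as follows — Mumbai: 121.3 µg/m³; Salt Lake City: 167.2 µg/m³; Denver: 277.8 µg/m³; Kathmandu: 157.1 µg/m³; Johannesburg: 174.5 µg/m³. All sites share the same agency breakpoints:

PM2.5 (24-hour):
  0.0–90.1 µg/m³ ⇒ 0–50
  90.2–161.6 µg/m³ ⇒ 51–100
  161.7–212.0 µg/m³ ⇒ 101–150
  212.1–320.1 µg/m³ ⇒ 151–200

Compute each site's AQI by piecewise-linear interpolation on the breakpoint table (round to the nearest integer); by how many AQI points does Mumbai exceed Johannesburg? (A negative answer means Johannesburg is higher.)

Mumbai: 121.3 lies in 90.2–161.6, so I_lo=51, I_hi=100, C_lo=90.2, C_hi=161.6.
(100−51)/(161.6−90.2) × (121.3−90.2) + 51 = 49/71.4 × 31.1 + 51 ≈ 72.34 → 72.
Salt Lake City: 167.2 lies in 161.7–212.0, so I_lo=101, I_hi=150, C_lo=161.7, C_hi=212.0.
(150−101)/(212.0−161.7) × (167.2−161.7) + 101 = 49/50.3 × 5.5 + 101 ≈ 106.36 → 106.
Denver 277.8: bracket 212.1–320.1 → index 151–200; slope 49/108.0, offset 65.7.
AQI = 151 + 49/108.0·65.7 ≈ 180.81 ⇒ 181.
Kathmandu: 157.1 lies in 90.2–161.6, so I_lo=51, I_hi=100, C_lo=90.2, C_hi=161.6.
(100−51)/(161.6−90.2) × (157.1−90.2) + 51 = 49/71.4 × 66.9 + 51 ≈ 96.91 → 97.
Johannesburg: row 161.7–212.0 (AQI 101–150). (150−101)·(174.5−161.7)/(212.0−161.7) + 101 = 49·12.8/50.3 + 101 ≈ 113.47 → 113.
AQIs: Mumbai=72, Salt Lake City=106, Denver=181, Kathmandu=97, Johannesburg=113. Mumbai (72) − Johannesburg (113) = -41.

-41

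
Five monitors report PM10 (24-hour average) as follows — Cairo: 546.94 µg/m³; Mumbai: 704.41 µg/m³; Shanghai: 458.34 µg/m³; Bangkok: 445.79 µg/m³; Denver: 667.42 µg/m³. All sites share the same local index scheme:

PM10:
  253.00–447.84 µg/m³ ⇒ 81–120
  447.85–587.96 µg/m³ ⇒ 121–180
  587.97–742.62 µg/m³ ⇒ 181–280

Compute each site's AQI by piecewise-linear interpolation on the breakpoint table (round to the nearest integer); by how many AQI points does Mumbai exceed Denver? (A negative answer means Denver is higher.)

24

Cairo 546.94: bracket 447.85–587.96 → index 121–180; slope 59/140.11, offset 99.09.
AQI = 121 + 59/140.11·99.09 ≈ 162.73 ⇒ 163.
Mumbai: 704.41 lies in 587.97–742.62, so I_lo=181, I_hi=280, C_lo=587.97, C_hi=742.62.
(280−181)/(742.62−587.97) × (704.41−587.97) + 181 = 99/154.65 × 116.44 + 181 ≈ 255.54 → 256.
Shanghai: 458.34 lies in 447.85–587.96, so I_lo=121, I_hi=180, C_lo=447.85, C_hi=587.96.
(180−121)/(587.96−447.85) × (458.34−447.85) + 121 = 59/140.11 × 10.49 + 121 ≈ 125.42 → 125.
Bangkok 445.79: bracket 253.00–447.84 → index 81–120; slope 39/194.84, offset 192.79.
AQI = 81 + 39/194.84·192.79 ≈ 119.59 ⇒ 120.
Denver: 667.42 lies in 587.97–742.62, so I_lo=181, I_hi=280, C_lo=587.97, C_hi=742.62.
(280−181)/(742.62−587.97) × (667.42−587.97) + 181 = 99/154.65 × 79.45 + 181 ≈ 231.86 → 232.
AQIs: Cairo=163, Mumbai=256, Shanghai=125, Bangkok=120, Denver=232. Mumbai (256) − Denver (232) = 24.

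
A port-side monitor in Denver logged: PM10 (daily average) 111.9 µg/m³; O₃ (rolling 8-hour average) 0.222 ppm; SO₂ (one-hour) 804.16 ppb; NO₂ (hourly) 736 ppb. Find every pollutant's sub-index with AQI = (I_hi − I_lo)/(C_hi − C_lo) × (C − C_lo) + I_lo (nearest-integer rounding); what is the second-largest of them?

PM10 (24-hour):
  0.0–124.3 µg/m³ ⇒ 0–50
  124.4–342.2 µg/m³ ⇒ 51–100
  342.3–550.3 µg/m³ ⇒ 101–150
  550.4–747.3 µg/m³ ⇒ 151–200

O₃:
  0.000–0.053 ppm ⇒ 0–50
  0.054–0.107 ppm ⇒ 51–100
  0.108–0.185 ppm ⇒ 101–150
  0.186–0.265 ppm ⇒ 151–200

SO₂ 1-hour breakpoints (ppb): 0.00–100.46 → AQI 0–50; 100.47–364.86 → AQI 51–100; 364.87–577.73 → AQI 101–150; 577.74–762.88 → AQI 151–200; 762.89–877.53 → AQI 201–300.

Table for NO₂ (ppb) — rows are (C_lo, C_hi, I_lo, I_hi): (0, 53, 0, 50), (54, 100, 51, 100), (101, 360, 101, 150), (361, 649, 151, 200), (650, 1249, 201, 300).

215

PM10 111.9: bracket 0.0–124.3 → index 0–50; slope 50/124.3, offset 111.9.
AQI = 0 + 50/124.3·111.9 ≈ 45.01 ⇒ 45.
O₃ 0.222: bracket 0.186–0.265 → index 151–200; slope 49/0.079, offset 0.036.
AQI = 151 + 49/0.079·0.036 ≈ 173.33 ⇒ 173.
SO₂: 804.16 lies in 762.89–877.53, so I_lo=201, I_hi=300, C_lo=762.89, C_hi=877.53.
(300−201)/(877.53−762.89) × (804.16−762.89) + 201 = 99/114.64 × 41.27 + 201 ≈ 236.64 → 237.
NO₂: 736 lies in 650–1249, so I_lo=201, I_hi=300, C_lo=650, C_hi=1249.
(300−201)/(1249−650) × (736−650) + 201 = 99/599 × 86 + 201 ≈ 215.21 → 215.
Sub-indices: PM10→45, O₃→173, SO₂→237, NO₂→215. Ranked high→low: 237, 215, 173, 45. Second-highest sub-index = 215.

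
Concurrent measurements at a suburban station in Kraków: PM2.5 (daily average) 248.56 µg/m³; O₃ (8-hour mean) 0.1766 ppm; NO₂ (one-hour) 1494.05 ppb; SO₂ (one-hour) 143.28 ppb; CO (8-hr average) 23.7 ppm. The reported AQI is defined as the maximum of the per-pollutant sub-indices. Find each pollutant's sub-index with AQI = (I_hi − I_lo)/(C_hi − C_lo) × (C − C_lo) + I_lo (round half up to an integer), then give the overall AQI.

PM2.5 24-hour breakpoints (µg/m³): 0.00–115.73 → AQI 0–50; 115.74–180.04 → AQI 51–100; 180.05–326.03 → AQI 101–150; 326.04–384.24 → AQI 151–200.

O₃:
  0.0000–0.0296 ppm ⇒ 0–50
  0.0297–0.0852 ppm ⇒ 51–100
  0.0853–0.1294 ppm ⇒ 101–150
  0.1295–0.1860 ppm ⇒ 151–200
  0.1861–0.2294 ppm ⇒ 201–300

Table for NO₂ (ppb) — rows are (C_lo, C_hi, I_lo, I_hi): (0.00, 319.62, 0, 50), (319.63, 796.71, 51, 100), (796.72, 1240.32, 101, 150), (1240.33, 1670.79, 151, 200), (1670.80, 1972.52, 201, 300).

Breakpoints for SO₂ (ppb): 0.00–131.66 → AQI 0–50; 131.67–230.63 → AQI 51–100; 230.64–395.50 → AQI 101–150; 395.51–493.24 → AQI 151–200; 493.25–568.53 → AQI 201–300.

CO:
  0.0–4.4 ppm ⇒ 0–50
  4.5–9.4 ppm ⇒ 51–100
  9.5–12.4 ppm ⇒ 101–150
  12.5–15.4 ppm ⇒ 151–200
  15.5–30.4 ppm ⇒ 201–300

PM2.5: 248.56 lies in 180.05–326.03, so I_lo=101, I_hi=150, C_lo=180.05, C_hi=326.03.
(150−101)/(326.03−180.05) × (248.56−180.05) + 101 = 49/145.98 × 68.51 + 101 ≈ 124.00 → 124.
O₃ 0.1766: bracket 0.1295–0.1860 → index 151–200; slope 49/0.0565, offset 0.0471.
AQI = 151 + 49/0.0565·0.0471 ≈ 191.85 ⇒ 192.
NO₂ 1494.05: bracket 1240.33–1670.79 → index 151–200; slope 49/430.46, offset 253.72.
AQI = 151 + 49/430.46·253.72 ≈ 179.88 ⇒ 180.
SO₂: 143.28 lies in 131.67–230.63, so I_lo=51, I_hi=100, C_lo=131.67, C_hi=230.63.
(100−51)/(230.63−131.67) × (143.28−131.67) + 51 = 49/98.96 × 11.61 + 51 ≈ 56.75 → 57.
CO: 23.7 lies in 15.5–30.4, so I_lo=201, I_hi=300, C_lo=15.5, C_hi=30.4.
(300−201)/(30.4−15.5) × (23.7−15.5) + 201 = 99/14.9 × 8.2 + 201 ≈ 255.48 → 255.
Sub-indices: PM2.5→124, O₃→192, NO₂→180, SO₂→57, CO→255. Overall AQI = max = 255; dominant pollutant is CO.
AQI 255: Very Unhealthy.

255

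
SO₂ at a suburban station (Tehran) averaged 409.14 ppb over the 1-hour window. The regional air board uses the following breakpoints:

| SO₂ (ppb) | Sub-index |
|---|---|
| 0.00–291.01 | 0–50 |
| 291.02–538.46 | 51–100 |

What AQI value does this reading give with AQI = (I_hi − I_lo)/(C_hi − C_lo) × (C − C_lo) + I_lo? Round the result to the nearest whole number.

SO₂: 409.14 lies in 291.02–538.46, so I_lo=51, I_hi=100, C_lo=291.02, C_hi=538.46.
(100−51)/(538.46−291.02) × (409.14−291.02) + 51 = 49/247.44 × 118.12 + 51 ≈ 74.39 → 74.
AQI 74 falls in the Moderate category.

74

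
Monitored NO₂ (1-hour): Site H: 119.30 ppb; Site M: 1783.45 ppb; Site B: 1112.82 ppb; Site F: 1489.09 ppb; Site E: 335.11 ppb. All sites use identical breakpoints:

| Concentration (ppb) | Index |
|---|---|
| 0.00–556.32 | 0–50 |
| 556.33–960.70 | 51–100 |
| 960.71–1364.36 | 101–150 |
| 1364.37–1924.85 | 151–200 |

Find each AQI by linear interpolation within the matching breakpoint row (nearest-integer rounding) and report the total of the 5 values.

510

Site H: 119.30 lies in 0.00–556.32, so I_lo=0, I_hi=50, C_lo=0.00, C_hi=556.32.
(50−0)/(556.32−0.00) × (119.30−0.00) + 0 = 50/556.32 × 119.30 + 0 ≈ 10.72 → 11.
Site M: 1783.45 ∈ [1364.37, 1924.85] ↔ index [151, 200].
151 + (1783.45−1364.37)·(200−151)/(1924.85−1364.37) = 151 + 419.08·49/560.48 ≈ 187.64, so AQI = 188.
Site B: 1112.82 ∈ [960.71, 1364.36] ↔ index [101, 150].
101 + (1112.82−960.71)·(150−101)/(1364.36−960.71) = 101 + 152.11·49/403.65 ≈ 119.46, so AQI = 119.
Site F: 1489.09 lies in 1364.37–1924.85, so I_lo=151, I_hi=200, C_lo=1364.37, C_hi=1924.85.
(200−151)/(1924.85−1364.37) × (1489.09−1364.37) + 151 = 49/560.48 × 124.72 + 151 ≈ 161.90 → 162.
Site E: 335.11 lies in 0.00–556.32, so I_lo=0, I_hi=50, C_lo=0.00, C_hi=556.32.
(50−0)/(556.32−0.00) × (335.11−0.00) + 0 = 50/556.32 × 335.11 + 0 ≈ 30.12 → 30.
AQIs: Site H=11, Site M=188, Site B=119, Site F=162, Site E=30. Sum = 11 + 188 + 119 + 162 + 30 = 510.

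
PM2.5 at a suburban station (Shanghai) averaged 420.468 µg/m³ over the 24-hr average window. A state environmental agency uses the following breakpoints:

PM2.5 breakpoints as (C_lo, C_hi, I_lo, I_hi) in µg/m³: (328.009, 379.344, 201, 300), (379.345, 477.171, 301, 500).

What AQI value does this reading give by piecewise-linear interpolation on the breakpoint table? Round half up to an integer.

PM2.5: 420.468 ∈ [379.345, 477.171] ↔ index [301, 500].
301 + (420.468−379.345)·(500−301)/(477.171−379.345) = 301 + 41.123·199/97.826 ≈ 384.65, so AQI = 385.

385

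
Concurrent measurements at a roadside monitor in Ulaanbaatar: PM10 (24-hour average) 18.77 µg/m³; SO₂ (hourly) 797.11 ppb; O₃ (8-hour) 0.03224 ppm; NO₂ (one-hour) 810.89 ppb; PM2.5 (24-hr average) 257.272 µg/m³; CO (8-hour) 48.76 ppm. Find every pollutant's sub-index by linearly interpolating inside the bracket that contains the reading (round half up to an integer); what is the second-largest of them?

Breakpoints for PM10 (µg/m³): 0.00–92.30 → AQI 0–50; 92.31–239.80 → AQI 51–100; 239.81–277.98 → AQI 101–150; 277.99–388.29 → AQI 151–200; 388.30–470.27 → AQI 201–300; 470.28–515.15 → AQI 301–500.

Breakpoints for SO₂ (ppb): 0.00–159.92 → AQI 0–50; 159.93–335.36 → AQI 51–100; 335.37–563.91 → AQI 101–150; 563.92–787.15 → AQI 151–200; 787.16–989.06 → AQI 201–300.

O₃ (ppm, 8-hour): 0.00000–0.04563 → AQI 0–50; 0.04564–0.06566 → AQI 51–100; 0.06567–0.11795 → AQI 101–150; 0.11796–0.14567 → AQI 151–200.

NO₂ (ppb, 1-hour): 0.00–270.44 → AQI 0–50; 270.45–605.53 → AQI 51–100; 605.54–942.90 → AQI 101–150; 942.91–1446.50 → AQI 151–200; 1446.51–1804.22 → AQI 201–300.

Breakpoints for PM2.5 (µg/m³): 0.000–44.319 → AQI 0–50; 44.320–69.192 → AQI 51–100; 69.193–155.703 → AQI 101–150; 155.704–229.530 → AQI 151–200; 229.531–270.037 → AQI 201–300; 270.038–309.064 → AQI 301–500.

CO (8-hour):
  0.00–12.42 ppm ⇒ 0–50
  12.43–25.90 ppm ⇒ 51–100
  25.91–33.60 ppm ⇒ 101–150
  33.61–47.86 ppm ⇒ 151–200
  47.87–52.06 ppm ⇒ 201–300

222

PM10 18.77: bracket 0.00–92.30 → index 0–50; slope 50/92.30, offset 18.77.
AQI = 0 + 50/92.30·18.77 ≈ 10.17 ⇒ 10.
SO₂ 797.11: bracket 787.16–989.06 → index 201–300; slope 99/201.90, offset 9.95.
AQI = 201 + 99/201.90·9.95 ≈ 205.88 ⇒ 206.
O₃: row 0.00000–0.04563 (AQI 0–50). (50−0)·(0.03224−0.00000)/(0.04563−0.00000) + 0 = 50·0.03224/0.04563 + 0 ≈ 35.33 → 35.
NO₂: 810.89 ∈ [605.54, 942.90] ↔ index [101, 150].
101 + (810.89−605.54)·(150−101)/(942.90−605.54) = 101 + 205.35·49/337.36 ≈ 130.83, so AQI = 131.
PM2.5 257.272: bracket 229.531–270.037 → index 201–300; slope 99/40.506, offset 27.741.
AQI = 201 + 99/40.506·27.741 ≈ 268.80 ⇒ 269.
CO: 48.76 ∈ [47.87, 52.06] ↔ index [201, 300].
201 + (48.76−47.87)·(300−201)/(52.06−47.87) = 201 + 0.89·99/4.19 ≈ 222.03, so AQI = 222.
Sub-indices: PM10→10, SO₂→206, O₃→35, NO₂→131, PM2.5→269, CO→222. Ranked high→low: 269, 222, 206, 131, 35, 10. Second-highest sub-index = 222.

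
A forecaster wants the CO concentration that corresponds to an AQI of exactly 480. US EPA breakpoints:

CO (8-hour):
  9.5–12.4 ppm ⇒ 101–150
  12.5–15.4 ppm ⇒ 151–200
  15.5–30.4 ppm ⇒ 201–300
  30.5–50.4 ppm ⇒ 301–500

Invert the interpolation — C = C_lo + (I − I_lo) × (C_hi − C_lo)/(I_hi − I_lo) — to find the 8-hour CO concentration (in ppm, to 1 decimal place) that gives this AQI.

AQI 480 lies in the 301–500 band, which corresponds to 30.5–50.4 ppm.
C = 30.5 + (480−301)×(50.4−30.5)/(500−301) = 30.5 + 179×19.9/199 ≈ 48.400 ppm → 48.4 ppm to 1 dp.

48.4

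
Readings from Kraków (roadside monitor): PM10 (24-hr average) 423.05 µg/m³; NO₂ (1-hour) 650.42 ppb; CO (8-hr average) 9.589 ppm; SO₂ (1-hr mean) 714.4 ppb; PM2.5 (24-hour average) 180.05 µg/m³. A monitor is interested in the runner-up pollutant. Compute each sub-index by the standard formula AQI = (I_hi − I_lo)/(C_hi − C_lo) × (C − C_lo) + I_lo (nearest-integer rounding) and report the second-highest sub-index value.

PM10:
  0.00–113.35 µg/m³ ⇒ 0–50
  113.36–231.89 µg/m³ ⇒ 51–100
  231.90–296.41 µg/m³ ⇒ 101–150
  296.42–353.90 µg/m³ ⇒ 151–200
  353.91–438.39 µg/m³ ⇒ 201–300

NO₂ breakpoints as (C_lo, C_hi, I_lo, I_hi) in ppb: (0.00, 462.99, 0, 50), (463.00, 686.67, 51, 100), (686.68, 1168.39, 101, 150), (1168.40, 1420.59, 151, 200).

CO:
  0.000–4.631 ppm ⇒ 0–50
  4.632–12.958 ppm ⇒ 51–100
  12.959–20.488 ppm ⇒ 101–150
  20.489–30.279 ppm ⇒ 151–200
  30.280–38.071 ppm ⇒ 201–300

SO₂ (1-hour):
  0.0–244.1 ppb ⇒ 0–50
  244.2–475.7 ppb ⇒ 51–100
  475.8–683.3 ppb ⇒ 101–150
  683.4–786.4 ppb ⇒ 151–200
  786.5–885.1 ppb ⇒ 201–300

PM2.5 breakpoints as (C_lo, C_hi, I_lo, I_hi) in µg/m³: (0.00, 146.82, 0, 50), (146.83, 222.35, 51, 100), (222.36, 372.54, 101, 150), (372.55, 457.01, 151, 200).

PM10 423.05: bracket 353.91–438.39 → index 201–300; slope 99/84.48, offset 69.14.
AQI = 201 + 99/84.48·69.14 ≈ 282.02 ⇒ 282.
NO₂: 650.42 ∈ [463.00, 686.67] ↔ index [51, 100].
51 + (650.42−463.00)·(100−51)/(686.67−463.00) = 51 + 187.42·49/223.67 ≈ 92.06, so AQI = 92.
CO: 9.589 ∈ [4.632, 12.958] ↔ index [51, 100].
51 + (9.589−4.632)·(100−51)/(12.958−4.632) = 51 + 4.957·49/8.326 ≈ 80.17, so AQI = 80.
SO₂: 714.4 ∈ [683.4, 786.4] ↔ index [151, 200].
151 + (714.4−683.4)·(200−151)/(786.4−683.4) = 151 + 31.0·49/103.0 ≈ 165.75, so AQI = 166.
PM2.5: 180.05 lies in 146.83–222.35, so I_lo=51, I_hi=100, C_lo=146.83, C_hi=222.35.
(100−51)/(222.35−146.83) × (180.05−146.83) + 51 = 49/75.52 × 33.22 + 51 ≈ 72.55 → 73.
Sub-indices: PM10→282, NO₂→92, CO→80, SO₂→166, PM2.5→73. Ranked high→low: 282, 166, 92, 80, 73. Second-highest sub-index = 166.

166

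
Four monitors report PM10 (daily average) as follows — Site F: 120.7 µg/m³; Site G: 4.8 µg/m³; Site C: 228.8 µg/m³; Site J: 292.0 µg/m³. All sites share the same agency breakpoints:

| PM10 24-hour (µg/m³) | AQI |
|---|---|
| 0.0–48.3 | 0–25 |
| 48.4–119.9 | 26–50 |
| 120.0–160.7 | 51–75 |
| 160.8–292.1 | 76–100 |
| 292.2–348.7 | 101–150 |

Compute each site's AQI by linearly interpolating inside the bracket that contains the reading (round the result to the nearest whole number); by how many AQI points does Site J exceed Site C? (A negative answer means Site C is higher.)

12

Site F: 120.7 lies in 120.0–160.7, so I_lo=51, I_hi=75, C_lo=120.0, C_hi=160.7.
(75−51)/(160.7−120.0) × (120.7−120.0) + 51 = 24/40.7 × 0.7 + 51 ≈ 51.41 → 51.
Site G 4.8: bracket 0.0–48.3 → index 0–25; slope 25/48.3, offset 4.8.
AQI = 0 + 25/48.3·4.8 ≈ 2.48 ⇒ 2.
Site C: 228.8 lies in 160.8–292.1, so I_lo=76, I_hi=100, C_lo=160.8, C_hi=292.1.
(100−76)/(292.1−160.8) × (228.8−160.8) + 76 = 24/131.3 × 68.0 + 76 ≈ 88.43 → 88.
Site J: 292.0 ∈ [160.8, 292.1] ↔ index [76, 100].
76 + (292.0−160.8)·(100−76)/(292.1−160.8) = 76 + 131.2·24/131.3 ≈ 99.98, so AQI = 100.
AQIs: Site F=51, Site G=2, Site C=88, Site J=100. Site J (100) − Site C (88) = 12.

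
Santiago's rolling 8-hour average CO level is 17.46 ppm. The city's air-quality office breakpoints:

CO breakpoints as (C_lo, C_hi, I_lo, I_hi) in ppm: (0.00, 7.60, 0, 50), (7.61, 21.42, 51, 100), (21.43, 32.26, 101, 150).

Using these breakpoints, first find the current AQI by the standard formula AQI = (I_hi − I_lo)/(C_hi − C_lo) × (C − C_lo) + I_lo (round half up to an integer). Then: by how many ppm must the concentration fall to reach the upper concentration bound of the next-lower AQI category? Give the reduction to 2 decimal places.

CO: 17.46 lies in 7.61–21.42, so I_lo=51, I_hi=100, C_lo=7.61, C_hi=21.42.
(100−51)/(21.42−7.61) × (17.46−7.61) + 51 = 49/13.81 × 9.85 + 51 ≈ 85.95 → 86.
Current AQI 86 is in the Moderate range (51–100). The next-lower category tops out at AQI 50, whose upper concentration bound is 7.60 ppm.
Reduction needed = 17.46 − 7.60 = 9.86 ppm.

9.86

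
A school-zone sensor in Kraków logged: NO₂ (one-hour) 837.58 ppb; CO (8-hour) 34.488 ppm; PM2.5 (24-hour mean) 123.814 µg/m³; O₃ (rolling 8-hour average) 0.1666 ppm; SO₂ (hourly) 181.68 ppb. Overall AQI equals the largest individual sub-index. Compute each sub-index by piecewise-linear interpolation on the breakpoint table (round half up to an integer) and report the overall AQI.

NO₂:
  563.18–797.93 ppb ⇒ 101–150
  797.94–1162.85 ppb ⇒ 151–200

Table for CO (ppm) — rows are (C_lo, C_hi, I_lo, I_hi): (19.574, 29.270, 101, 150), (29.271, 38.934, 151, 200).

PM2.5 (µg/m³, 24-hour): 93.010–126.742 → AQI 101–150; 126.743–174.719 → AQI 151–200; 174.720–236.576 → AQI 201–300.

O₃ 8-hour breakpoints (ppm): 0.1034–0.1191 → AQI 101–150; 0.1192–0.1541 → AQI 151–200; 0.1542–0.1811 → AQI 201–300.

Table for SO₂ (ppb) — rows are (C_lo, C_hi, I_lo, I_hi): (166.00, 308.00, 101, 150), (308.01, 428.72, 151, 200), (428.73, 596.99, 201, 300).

NO₂: 837.58 lies in 797.94–1162.85, so I_lo=151, I_hi=200, C_lo=797.94, C_hi=1162.85.
(200−151)/(1162.85−797.94) × (837.58−797.94) + 151 = 49/364.91 × 39.64 + 151 ≈ 156.32 → 156.
CO: row 29.271–38.934 (AQI 151–200). (200−151)·(34.488−29.271)/(38.934−29.271) + 151 = 49·5.217/9.663 + 151 ≈ 177.45 → 177.
PM2.5 123.814: bracket 93.010–126.742 → index 101–150; slope 49/33.732, offset 30.804.
AQI = 101 + 49/33.732·30.804 ≈ 145.75 ⇒ 146.
O₃: 0.1666 lies in 0.1542–0.1811, so I_lo=201, I_hi=300, C_lo=0.1542, C_hi=0.1811.
(300−201)/(0.1811−0.1542) × (0.1666−0.1542) + 201 = 99/0.0269 × 0.0124 + 201 ≈ 246.64 → 247.
SO₂: row 166.00–308.00 (AQI 101–150). (150−101)·(181.68−166.00)/(308.00−166.00) + 101 = 49·15.68/142.00 + 101 ≈ 106.41 → 106.
Sub-indices: NO₂→156, CO→177, PM2.5→146, O₃→247, SO₂→106. Overall AQI = max = 247; dominant pollutant is O₃.
AQI 247: Very Unhealthy.

247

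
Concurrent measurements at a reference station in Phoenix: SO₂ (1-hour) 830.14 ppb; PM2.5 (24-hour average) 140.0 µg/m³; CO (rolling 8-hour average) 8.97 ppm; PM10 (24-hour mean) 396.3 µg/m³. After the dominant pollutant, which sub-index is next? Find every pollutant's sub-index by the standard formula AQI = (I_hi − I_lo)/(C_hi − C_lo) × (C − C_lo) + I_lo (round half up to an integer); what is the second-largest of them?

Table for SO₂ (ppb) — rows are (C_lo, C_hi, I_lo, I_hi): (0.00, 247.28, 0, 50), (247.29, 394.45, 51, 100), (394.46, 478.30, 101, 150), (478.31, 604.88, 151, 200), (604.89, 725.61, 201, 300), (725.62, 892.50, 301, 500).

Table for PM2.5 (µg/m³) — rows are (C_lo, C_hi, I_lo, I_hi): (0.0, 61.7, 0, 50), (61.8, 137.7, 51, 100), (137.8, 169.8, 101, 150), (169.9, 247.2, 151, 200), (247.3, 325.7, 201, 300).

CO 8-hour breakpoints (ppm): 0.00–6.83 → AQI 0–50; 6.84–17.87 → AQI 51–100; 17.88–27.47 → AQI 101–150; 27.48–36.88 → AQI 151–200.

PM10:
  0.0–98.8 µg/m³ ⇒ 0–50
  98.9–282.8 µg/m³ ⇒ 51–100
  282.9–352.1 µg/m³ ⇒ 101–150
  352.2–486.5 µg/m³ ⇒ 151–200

167

SO₂: 830.14 lies in 725.62–892.50, so I_lo=301, I_hi=500, C_lo=725.62, C_hi=892.50.
(500−301)/(892.50−725.62) × (830.14−725.62) + 301 = 199/166.88 × 104.52 + 301 ≈ 425.64 → 426.
PM2.5: 140.0 ∈ [137.8, 169.8] ↔ index [101, 150].
101 + (140.0−137.8)·(150−101)/(169.8−137.8) = 101 + 2.2·49/32.0 ≈ 104.37, so AQI = 104.
CO: 8.97 lies in 6.84–17.87, so I_lo=51, I_hi=100, C_lo=6.84, C_hi=17.87.
(100−51)/(17.87−6.84) × (8.97−6.84) + 51 = 49/11.03 × 2.13 + 51 ≈ 60.46 → 60.
PM10: row 352.2–486.5 (AQI 151–200). (200−151)·(396.3−352.2)/(486.5−352.2) + 151 = 49·44.1/134.3 + 151 ≈ 167.09 → 167.
Sub-indices: SO₂→426, PM2.5→104, CO→60, PM10→167. Ranked high→low: 426, 167, 104, 60. Second-highest sub-index = 167.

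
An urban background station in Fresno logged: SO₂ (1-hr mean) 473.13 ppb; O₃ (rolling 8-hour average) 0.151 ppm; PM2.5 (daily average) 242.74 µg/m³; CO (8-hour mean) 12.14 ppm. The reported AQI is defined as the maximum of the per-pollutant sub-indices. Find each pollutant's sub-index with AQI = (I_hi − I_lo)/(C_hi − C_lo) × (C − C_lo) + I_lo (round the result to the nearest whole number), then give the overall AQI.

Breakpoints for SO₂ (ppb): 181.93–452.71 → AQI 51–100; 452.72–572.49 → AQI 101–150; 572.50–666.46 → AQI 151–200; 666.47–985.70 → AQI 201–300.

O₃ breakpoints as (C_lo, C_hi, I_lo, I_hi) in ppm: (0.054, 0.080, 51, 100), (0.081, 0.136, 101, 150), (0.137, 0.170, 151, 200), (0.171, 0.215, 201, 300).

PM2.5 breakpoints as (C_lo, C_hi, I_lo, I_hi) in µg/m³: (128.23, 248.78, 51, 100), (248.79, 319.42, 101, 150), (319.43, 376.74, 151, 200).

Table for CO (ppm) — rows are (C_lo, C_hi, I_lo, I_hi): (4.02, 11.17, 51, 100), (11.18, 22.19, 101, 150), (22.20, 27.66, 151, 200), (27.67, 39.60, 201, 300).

SO₂: 473.13 lies in 452.72–572.49, so I_lo=101, I_hi=150, C_lo=452.72, C_hi=572.49.
(150−101)/(572.49−452.72) × (473.13−452.72) + 101 = 49/119.77 × 20.41 + 101 ≈ 109.35 → 109.
O₃: row 0.137–0.170 (AQI 151–200). (200−151)·(0.151−0.137)/(0.170−0.137) + 151 = 49·0.014/0.033 + 151 ≈ 171.79 → 172.
PM2.5 242.74: bracket 128.23–248.78 → index 51–100; slope 49/120.55, offset 114.51.
AQI = 51 + 49/120.55·114.51 ≈ 97.54 ⇒ 98.
CO: 12.14 ∈ [11.18, 22.19] ↔ index [101, 150].
101 + (12.14−11.18)·(150−101)/(22.19−11.18) = 101 + 0.96·49/11.01 ≈ 105.27, so AQI = 105.
Sub-indices: SO₂→109, O₃→172, PM2.5→98, CO→105. Overall AQI = max = 172; dominant pollutant is O₃.

172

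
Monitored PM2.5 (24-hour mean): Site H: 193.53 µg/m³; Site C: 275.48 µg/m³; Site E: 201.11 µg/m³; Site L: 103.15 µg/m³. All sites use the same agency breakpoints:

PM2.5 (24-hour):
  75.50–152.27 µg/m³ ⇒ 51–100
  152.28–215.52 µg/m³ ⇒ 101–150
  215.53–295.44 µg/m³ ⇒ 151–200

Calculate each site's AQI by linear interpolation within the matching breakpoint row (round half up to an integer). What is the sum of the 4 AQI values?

529

Site H: row 152.28–215.52 (AQI 101–150). (150−101)·(193.53−152.28)/(215.52−152.28) + 101 = 49·41.25/63.24 + 101 ≈ 132.96 → 133.
Site C: 275.48 lies in 215.53–295.44, so I_lo=151, I_hi=200, C_lo=215.53, C_hi=295.44.
(200−151)/(295.44−215.53) × (275.48−215.53) + 151 = 49/79.91 × 59.95 + 151 ≈ 187.76 → 188.
Site E: 201.11 lies in 152.28–215.52, so I_lo=101, I_hi=150, C_lo=152.28, C_hi=215.52.
(150−101)/(215.52−152.28) × (201.11−152.28) + 101 = 49/63.24 × 48.83 + 101 ≈ 138.83 → 139.
Site L 103.15: bracket 75.50–152.27 → index 51–100; slope 49/76.77, offset 27.65.
AQI = 51 + 49/76.77·27.65 ≈ 68.65 ⇒ 69.
AQIs: Site H=133, Site C=188, Site E=139, Site L=69. Sum = 133 + 188 + 139 + 69 = 529.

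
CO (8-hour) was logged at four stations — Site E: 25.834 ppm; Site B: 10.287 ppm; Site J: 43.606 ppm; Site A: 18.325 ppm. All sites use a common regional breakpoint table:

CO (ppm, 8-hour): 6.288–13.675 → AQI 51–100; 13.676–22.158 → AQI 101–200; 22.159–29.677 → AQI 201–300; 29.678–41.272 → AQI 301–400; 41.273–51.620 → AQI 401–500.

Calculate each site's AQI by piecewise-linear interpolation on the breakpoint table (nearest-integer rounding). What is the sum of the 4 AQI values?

Site E: 25.834 lies in 22.159–29.677, so I_lo=201, I_hi=300, C_lo=22.159, C_hi=29.677.
(300−201)/(29.677−22.159) × (25.834−22.159) + 201 = 99/7.518 × 3.675 + 201 ≈ 249.39 → 249.
Site B: 10.287 lies in 6.288–13.675, so I_lo=51, I_hi=100, C_lo=6.288, C_hi=13.675.
(100−51)/(13.675−6.288) × (10.287−6.288) + 51 = 49/7.387 × 3.999 + 51 ≈ 77.53 → 78.
Site J 43.606: bracket 41.273–51.620 → index 401–500; slope 99/10.347, offset 2.333.
AQI = 401 + 99/10.347·2.333 ≈ 423.32 ⇒ 423.
Site A 18.325: bracket 13.676–22.158 → index 101–200; slope 99/8.482, offset 4.649.
AQI = 101 + 99/8.482·4.649 ≈ 155.26 ⇒ 155.
AQIs: Site E=249, Site B=78, Site J=423, Site A=155. Sum = 249 + 78 + 423 + 155 = 905.

905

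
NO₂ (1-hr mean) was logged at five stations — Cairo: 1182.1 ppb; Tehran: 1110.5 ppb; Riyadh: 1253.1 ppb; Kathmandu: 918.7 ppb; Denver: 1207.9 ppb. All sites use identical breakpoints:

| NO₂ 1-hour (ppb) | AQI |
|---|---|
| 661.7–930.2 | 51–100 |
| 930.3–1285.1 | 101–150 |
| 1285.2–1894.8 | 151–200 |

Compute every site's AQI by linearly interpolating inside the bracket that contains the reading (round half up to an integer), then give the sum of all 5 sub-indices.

Cairo: row 930.3–1285.1 (AQI 101–150). (150−101)·(1182.1−930.3)/(1285.1−930.3) + 101 = 49·251.8/354.8 + 101 ≈ 135.78 → 136.
Tehran: row 930.3–1285.1 (AQI 101–150). (150−101)·(1110.5−930.3)/(1285.1−930.3) + 101 = 49·180.2/354.8 + 101 ≈ 125.89 → 126.
Riyadh: row 930.3–1285.1 (AQI 101–150). (150−101)·(1253.1−930.3)/(1285.1−930.3) + 101 = 49·322.8/354.8 + 101 ≈ 145.58 → 146.
Kathmandu: row 661.7–930.2 (AQI 51–100). (100−51)·(918.7−661.7)/(930.2−661.7) + 51 = 49·257.0/268.5 + 51 ≈ 97.90 → 98.
Denver: row 930.3–1285.1 (AQI 101–150). (150−101)·(1207.9−930.3)/(1285.1−930.3) + 101 = 49·277.6/354.8 + 101 ≈ 139.34 → 139.
AQIs: Cairo=136, Tehran=126, Riyadh=146, Kathmandu=98, Denver=139. Sum = 136 + 126 + 146 + 98 + 139 = 645.

645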